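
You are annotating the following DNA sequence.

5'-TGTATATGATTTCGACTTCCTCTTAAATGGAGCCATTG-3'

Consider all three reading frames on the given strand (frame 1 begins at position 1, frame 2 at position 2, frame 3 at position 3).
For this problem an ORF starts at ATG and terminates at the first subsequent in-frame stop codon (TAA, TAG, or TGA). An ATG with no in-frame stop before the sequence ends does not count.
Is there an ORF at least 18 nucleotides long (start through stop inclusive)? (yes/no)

yes

Frame 1: TGT ATA TGA TTT CGA CTT CCT CTT AAA TGG AGC CAT — no ATG→stop ORF.
Frame 2: GTA TAT GAT TTC GAC TTC CTC TTA AAT GGA GCC ATT — no ATG→stop ORF.
Frame 3: TAT ATG ATT TCG ACT TCC TCT TAA ATG GAG CCA TTG — ATG at 6, stop TAA at 24 → 21 nt.
Frame 3 has an ORF of 21 nucleotides (positions 6–26) ≥ 18, so yes.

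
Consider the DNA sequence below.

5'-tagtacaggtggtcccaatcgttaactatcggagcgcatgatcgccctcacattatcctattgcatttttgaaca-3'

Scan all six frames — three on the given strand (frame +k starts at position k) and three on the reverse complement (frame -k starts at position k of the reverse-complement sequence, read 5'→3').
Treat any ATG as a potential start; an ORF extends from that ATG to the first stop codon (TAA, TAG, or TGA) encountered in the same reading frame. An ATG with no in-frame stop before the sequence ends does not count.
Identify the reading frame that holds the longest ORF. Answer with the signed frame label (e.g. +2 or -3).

-1

Reverse complement (5'→3'): TGTTCAAAAATGCAATAGGATAATGTGAGGGCGATCATGCGCTCCGATAGTTAACGATTGGGACCACCTGTACTA
Frame +1: TAG TAC AGG TGG TCC CAA TCG TTA ACT ATC GGA GCG CAT GAT CGC CCT CAC ATT ATC CTA TTG CAT TTT TGA ACA — no ATG→stop ORF.
Frame +2: AGT ACA GGT GGT CCC AAT CGT TAA CTA TCG GAG CGC ATG ATC GCC CTC ACA TTA TCC TAT TGC ATT TTT GAA — no ATG→stop ORF.
Frame +3: GTA CAG GTG GTC CCA ATC GTT AAC TAT CGG AGC GCA TGA TCG CCC TCA CAT TAT CCT ATT GCA TTT TTG AAC — no ATG→stop ORF.
Frame -1: TGT TCA AAA ATG CAA TAG GAT AAT GTG AGG GCG ATC ATG CGC TCC GAT AGT TAA CGA TTG GGA CCA CCT GTA CTA — ATG at 10, stop TAG at 16 → 9 nt; ATG at 37, stop TAA at 52 → 18 nt.
Frame -2: GTT CAA AAA TGC AAT AGG ATA ATG TGA GGG CGA TCA TGC GCT CCG ATA GTT AAC GAT TGG GAC CAC CTG TAC — ATG at 23, stop TGA at 26 → 6 nt.
Frame -3: TTC AAA AAT GCA ATA GGA TAA TGT GAG GGC GAT CAT GCG CTC CGA TAG TTA ACG ATT GGG ACC ACC TGT ACT — no ATG→stop ORF.
Longest ORF is 18 nt in frame -1 (positions 37–54).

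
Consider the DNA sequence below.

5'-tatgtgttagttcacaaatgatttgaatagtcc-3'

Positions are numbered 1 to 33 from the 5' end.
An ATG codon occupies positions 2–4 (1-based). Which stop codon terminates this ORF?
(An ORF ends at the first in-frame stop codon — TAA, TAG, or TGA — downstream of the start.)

Codons from position 2: ATG (2–4), TGT (5–7), TAG (8–10).
The first in-frame stop codon is TAG.

TAG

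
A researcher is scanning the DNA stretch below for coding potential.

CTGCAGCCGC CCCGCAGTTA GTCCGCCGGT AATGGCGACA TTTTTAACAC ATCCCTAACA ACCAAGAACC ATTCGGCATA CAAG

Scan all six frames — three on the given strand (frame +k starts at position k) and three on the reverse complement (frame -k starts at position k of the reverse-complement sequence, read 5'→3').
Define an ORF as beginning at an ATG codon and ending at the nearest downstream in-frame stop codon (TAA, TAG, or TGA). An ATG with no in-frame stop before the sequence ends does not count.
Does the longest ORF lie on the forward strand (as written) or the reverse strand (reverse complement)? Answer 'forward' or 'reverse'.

Reverse complement (5'→3'): CTTGTATGCCGAATGGTTCTTGGTTGTTAGGGATGTGTTAAAAATGTCGCCATTACCGGCGGACTAACTGCGGGGCGGCTGCAG
Frame +1: CTG CAG CCG CCC CGC AGT TAG TCC GCC GGT AAT GGC GAC ATT TTT AAC ACA TCC CTA ACA ACC AAG AAC CAT TCG GCA TAC AAG — no ATG→stop ORF.
Frame +2: TGC AGC CGC CCC GCA GTT AGT CCG CCG GTA ATG GCG ACA TTT TTA ACA CAT CCC TAA CAA CCA AGA ACC ATT CGG CAT ACA — ATG at 32, stop TAA at 56 → 27 nt.
Frame +3: GCA GCC GCC CCG CAG TTA GTC CGC CGG TAA TGG CGA CAT TTT TAA CAC ATC CCT AAC AAC CAA GAA CCA TTC GGC ATA CAA — no ATG→stop ORF.
Frame -1: CTT GTA TGC CGA ATG GTT CTT GGT TGT TAG GGA TGT GTT AAA AAT GTC GCC ATT ACC GGC GGA CTA ACT GCG GGG CGG CTG CAG — ATG at 13, stop TAG at 28 → 18 nt.
Frame -2: TTG TAT GCC GAA TGG TTC TTG GTT GTT AGG GAT GTG TTA AAA ATG TCG CCA TTA CCG GCG GAC TAA CTG CGG GGC GGC TGC — ATG at 44, stop TAA at 65 → 24 nt.
Frame -3: TGT ATG CCG AAT GGT TCT TGG TTG TTA GGG ATG TGT TAA AAA TGT CGC CAT TAC CGG CGG ACT AAC TGC GGG GCG GCT GCA — ATG at 6, stop TAA at 39 → 36 nt; ATG at 33, stop TAA at 39 → 9 nt.
Forward-strand max 27 nt; reverse-strand max 36 nt. The reverse strand has the longer ORF.

reverse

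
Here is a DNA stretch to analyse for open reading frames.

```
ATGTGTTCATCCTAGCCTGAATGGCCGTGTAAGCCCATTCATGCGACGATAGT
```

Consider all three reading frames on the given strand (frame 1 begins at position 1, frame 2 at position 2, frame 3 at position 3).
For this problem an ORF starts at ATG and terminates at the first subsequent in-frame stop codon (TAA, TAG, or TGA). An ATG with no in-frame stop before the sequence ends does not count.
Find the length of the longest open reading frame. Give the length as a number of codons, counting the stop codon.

Frame 1: ATG TGT TCA TCC TAG CCT GAA TGG CCG TGT AAG CCC ATT CAT GCG ACG ATA — ATG at 1, stop TAG at 13 → 15 nt.
Frame 2: TGT GTT CAT CCT AGC CTG AAT GGC CGT GTA AGC CCA TTC ATG CGA CGA TAG — ATG at 41, stop TAG at 50 → 12 nt.
Frame 3: GTG TTC ATC CTA GCC TGA ATG GCC GTG TAA GCC CAT TCA TGC GAC GAT AGT — ATG at 21, stop TAA at 30 → 12 nt.
Longest: frame 1, positions 1–15, 15 nt = 5 codons = 4 aa. → 5 codons.

5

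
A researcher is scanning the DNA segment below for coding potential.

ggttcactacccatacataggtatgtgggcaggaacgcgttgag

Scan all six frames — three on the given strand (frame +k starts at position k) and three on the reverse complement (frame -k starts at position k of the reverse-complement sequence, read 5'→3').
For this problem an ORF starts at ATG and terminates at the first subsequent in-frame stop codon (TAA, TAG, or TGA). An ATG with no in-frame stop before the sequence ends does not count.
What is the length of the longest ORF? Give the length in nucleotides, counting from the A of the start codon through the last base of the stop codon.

21

Reverse complement (5'→3'): CTCAACGCGTTCCTGCCCACATACCTATGTATGGGTAGTGAACC
Frame +1: GGT TCA CTA CCC ATA CAT AGG TAT GTG GGC AGG AAC GCG TTG — no ATG→stop ORF.
Frame +2: GTT CAC TAC CCA TAC ATA GGT ATG TGG GCA GGA ACG CGT TGA — ATG at 23, stop TGA at 41 → 21 nt.
Frame +3: TTC ACT ACC CAT ACA TAG GTA TGT GGG CAG GAA CGC GTT GAG — no ATG→stop ORF.
Frame -1: CTC AAC GCG TTC CTG CCC ACA TAC CTA TGT ATG GGT AGT GAA — no ATG→stop ORF.
Frame -2: TCA ACG CGT TCC TGC CCA CAT ACC TAT GTA TGG GTA GTG AAC — no ATG→stop ORF.
Frame -3: CAA CGC GTT CCT GCC CAC ATA CCT ATG TAT GGG TAG TGA ACC — ATG at 27, stop TAG at 36 → 12 nt.
Longest: frame +2, positions 23–43, 21 nt = 7 codons = 6 aa. → 21 nucleotides.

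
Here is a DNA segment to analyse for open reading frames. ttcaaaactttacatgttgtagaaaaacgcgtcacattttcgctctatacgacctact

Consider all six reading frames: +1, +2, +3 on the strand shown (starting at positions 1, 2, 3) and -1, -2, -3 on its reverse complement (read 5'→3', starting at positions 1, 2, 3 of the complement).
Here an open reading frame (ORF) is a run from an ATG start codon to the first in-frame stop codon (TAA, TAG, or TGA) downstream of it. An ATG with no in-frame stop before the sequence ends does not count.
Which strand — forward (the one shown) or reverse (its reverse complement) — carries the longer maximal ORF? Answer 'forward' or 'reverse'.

forward

Reverse complement (5'→3'): AGTAGGTCGTATAGAGCGAAAATGTGACGCGTTTTTCTACAACATGTAAAGTTTTGAA
Frame +1: TTC AAA ACT TTA CAT GTT GTA GAA AAA CGC GTC ACA TTT TCG CTC TAT ACG ACC TAC — no ATG→stop ORF.
Frame +2: TCA AAA CTT TAC ATG TTG TAG AAA AAC GCG TCA CAT TTT CGC TCT ATA CGA CCT ACT — ATG at 14, stop TAG at 20 → 9 nt.
Frame +3: CAA AAC TTT ACA TGT TGT AGA AAA ACG CGT CAC ATT TTC GCT CTA TAC GAC CTA — no ATG→stop ORF.
Frame -1: AGT AGG TCG TAT AGA GCG AAA ATG TGA CGC GTT TTT CTA CAA CAT GTA AAG TTT TGA — ATG at 22, stop TGA at 25 → 6 nt.
Frame -2: GTA GGT CGT ATA GAG CGA AAA TGT GAC GCG TTT TTC TAC AAC ATG TAA AGT TTT GAA — ATG at 44, stop TAA at 47 → 6 nt.
Frame -3: TAG GTC GTA TAG AGC GAA AAT GTG ACG CGT TTT TCT ACA ACA TGT AAA GTT TTG — no ATG→stop ORF.
Forward-strand max 9 nt; reverse-strand max 6 nt. The forward strand has the longer ORF.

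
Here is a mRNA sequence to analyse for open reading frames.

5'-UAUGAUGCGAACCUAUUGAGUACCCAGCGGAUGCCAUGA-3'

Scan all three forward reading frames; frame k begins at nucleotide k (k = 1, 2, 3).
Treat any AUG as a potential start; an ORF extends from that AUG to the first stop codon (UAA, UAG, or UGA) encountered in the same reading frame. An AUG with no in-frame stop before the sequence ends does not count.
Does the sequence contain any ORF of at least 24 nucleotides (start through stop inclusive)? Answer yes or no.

Frame 1: UAU GAU GCG AAC CUA UUG AGU ACC CAG CGG AUG CCA UGA — AUG at 31, stop UGA at 37 → 9 nt.
Frame 2: AUG AUG CGA ACC UAU UGA GUA CCC AGC GGA UGC CAU — AUG at 2, stop UGA at 17 → 18 nt; AUG at 5, stop UGA at 17 → 15 nt.
Frame 3: UGA UGC GAA CCU AUU GAG UAC CCA GCG GAU GCC AUG — no AUG→stop ORF.
Largest ORF found is 18 nucleotides < 24, so no.

no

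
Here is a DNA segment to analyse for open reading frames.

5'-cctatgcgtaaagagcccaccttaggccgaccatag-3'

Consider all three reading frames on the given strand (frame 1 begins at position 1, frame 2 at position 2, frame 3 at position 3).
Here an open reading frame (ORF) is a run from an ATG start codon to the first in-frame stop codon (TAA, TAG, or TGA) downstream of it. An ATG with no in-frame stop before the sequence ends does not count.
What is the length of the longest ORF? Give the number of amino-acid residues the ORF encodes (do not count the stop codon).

Frame 1: CCT ATG CGT AAA GAG CCC ACC TTA GGC CGA CCA TAG — ATG at 4, stop TAG at 34 → 33 nt.
Frame 2: CTA TGC GTA AAG AGC CCA CCT TAG GCC GAC CAT — no ATG→stop ORF.
Frame 3: TAT GCG TAA AGA GCC CAC CTT AGG CCG ACC ATA — no ATG→stop ORF.
Longest: frame 1, positions 4–36, 33 nt = 11 codons = 10 aa. → 10 amino acids.

10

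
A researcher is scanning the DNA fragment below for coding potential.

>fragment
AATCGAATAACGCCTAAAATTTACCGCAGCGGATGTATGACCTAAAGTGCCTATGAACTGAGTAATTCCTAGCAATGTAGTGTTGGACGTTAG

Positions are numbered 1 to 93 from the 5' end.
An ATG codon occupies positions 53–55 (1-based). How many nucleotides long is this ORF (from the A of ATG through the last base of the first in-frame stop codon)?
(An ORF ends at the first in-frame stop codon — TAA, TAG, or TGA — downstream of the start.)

Codons from position 53: ATG (53–55), AAC (56–58), TGA (59–61).
TGA is the first in-frame stop; ORF spans 53–61, 9 nucleotides.

9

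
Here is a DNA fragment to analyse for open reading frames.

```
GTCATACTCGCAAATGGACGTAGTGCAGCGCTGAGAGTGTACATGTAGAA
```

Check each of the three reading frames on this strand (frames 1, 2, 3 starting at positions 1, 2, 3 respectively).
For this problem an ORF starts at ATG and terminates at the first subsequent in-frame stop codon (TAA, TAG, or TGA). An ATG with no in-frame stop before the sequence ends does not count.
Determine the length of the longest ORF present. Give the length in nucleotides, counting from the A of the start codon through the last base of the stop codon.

21

Frame 1: GTC ATA CTC GCA AAT GGA CGT AGT GCA GCG CTG AGA GTG TAC ATG TAG — ATG at 43, stop TAG at 46 → 6 nt.
Frame 2: TCA TAC TCG CAA ATG GAC GTA GTG CAG CGC TGA GAG TGT ACA TGT AGA — ATG at 14, stop TGA at 32 → 21 nt.
Frame 3: CAT ACT CGC AAA TGG ACG TAG TGC AGC GCT GAG AGT GTA CAT GTA GAA — no ATG→stop ORF.
Longest: frame 2, positions 14–34, 21 nt = 7 codons = 6 aa. → 21 nucleotides.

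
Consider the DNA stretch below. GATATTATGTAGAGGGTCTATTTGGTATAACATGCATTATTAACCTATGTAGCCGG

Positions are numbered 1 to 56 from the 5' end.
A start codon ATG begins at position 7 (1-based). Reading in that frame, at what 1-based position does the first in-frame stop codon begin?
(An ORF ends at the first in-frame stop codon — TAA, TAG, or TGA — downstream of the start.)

Codons from position 7: ATG (7–9), TAG (10–12).
TAG is a stop codon; it begins at position 10.

10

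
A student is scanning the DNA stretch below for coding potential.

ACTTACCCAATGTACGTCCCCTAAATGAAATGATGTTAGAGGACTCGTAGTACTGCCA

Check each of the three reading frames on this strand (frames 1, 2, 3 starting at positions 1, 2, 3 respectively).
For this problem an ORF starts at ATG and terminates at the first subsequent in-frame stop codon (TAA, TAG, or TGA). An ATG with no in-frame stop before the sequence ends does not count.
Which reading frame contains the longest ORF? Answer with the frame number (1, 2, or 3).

Frame 1: ACT TAC CCA ATG TAC GTC CCC TAA ATG AAA TGA TGT TAG AGG ACT CGT AGT ACT GCC — ATG at 10, stop TAA at 22 → 15 nt; ATG at 25, stop TGA at 31 → 9 nt.
Frame 2: CTT ACC CAA TGT ACG TCC CCT AAA TGA AAT GAT GTT AGA GGA CTC GTA GTA CTG CCA — no ATG→stop ORF.
Frame 3: TTA CCC AAT GTA CGT CCC CTA AAT GAA ATG ATG TTA GAG GAC TCG TAG TAC TGC — ATG at 30, stop TAG at 48 → 21 nt; ATG at 33, stop TAG at 48 → 18 nt.
Longest ORF is 21 nt in frame 3 (positions 30–50).

3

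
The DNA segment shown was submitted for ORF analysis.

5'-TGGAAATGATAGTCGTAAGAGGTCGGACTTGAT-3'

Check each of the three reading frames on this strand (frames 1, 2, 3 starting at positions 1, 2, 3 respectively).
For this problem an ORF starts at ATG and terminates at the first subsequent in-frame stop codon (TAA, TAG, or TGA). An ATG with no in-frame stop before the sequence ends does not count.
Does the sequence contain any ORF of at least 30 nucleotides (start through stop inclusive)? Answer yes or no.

Frame 1: TGG AAA TGA TAG TCG TAA GAG GTC GGA CTT GAT — no ATG→stop ORF.
Frame 2: GGA AAT GAT AGT CGT AAG AGG TCG GAC TTG — no ATG→stop ORF.
Frame 3: GAA ATG ATA GTC GTA AGA GGT CGG ACT TGA — ATG at 6, stop TGA at 30 → 27 nt.
Largest ORF found is 27 nucleotides < 30, so no.

no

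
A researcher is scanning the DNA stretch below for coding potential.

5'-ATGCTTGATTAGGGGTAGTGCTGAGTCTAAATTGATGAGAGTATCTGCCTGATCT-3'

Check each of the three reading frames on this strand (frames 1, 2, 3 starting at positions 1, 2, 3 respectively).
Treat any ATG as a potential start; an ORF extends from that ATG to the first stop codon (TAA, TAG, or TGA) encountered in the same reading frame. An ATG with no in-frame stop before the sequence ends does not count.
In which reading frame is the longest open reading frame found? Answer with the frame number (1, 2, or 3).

2

Frame 1: ATG CTT GAT TAG GGG TAG TGC TGA GTC TAA ATT GAT GAG AGT ATC TGC CTG ATC — ATG at 1, stop TAG at 10 → 12 nt.
Frame 2: TGC TTG ATT AGG GGT AGT GCT GAG TCT AAA TTG ATG AGA GTA TCT GCC TGA TCT — ATG at 35, stop TGA at 50 → 18 nt.
Frame 3: GCT TGA TTA GGG GTA GTG CTG AGT CTA AAT TGA TGA GAG TAT CTG CCT GAT — no ATG→stop ORF.
Longest ORF is 18 nt in frame 2 (positions 35–52).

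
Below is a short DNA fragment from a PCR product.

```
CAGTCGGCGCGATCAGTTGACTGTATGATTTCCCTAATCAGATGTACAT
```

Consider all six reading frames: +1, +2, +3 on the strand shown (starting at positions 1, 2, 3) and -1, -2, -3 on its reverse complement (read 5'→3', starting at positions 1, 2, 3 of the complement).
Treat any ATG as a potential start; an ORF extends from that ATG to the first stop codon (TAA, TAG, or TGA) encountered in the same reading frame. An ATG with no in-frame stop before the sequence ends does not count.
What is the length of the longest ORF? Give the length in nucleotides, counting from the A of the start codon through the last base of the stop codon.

12

Reverse complement (5'→3'): ATGTACATCTGATTAGGGAAATCATACAGTCAACTGATCGCGCCGACTG
Frame +1: CAG TCG GCG CGA TCA GTT GAC TGT ATG ATT TCC CTA ATC AGA TGT ACA — no ATG→stop ORF.
Frame +2: AGT CGG CGC GAT CAG TTG ACT GTA TGA TTT CCC TAA TCA GAT GTA CAT — no ATG→stop ORF.
Frame +3: GTC GGC GCG ATC AGT TGA CTG TAT GAT TTC CCT AAT CAG ATG TAC — no ATG→stop ORF.
Frame -1: ATG TAC ATC TGA TTA GGG AAA TCA TAC AGT CAA CTG ATC GCG CCG ACT — ATG at 1, stop TGA at 10 → 12 nt.
Frame -2: TGT ACA TCT GAT TAG GGA AAT CAT ACA GTC AAC TGA TCG CGC CGA CTG — no ATG→stop ORF.
Frame -3: GTA CAT CTG ATT AGG GAA ATC ATA CAG TCA ACT GAT CGC GCC GAC — no ATG→stop ORF.
Longest: frame -1, positions 1–12, 12 nt = 4 codons = 3 aa. → 12 nucleotides.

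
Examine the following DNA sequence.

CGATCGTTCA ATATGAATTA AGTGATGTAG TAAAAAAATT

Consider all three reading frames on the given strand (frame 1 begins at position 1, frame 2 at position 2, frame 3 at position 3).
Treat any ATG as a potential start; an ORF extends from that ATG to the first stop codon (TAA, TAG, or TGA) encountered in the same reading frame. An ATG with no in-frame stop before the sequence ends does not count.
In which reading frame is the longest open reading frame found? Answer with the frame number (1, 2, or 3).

Frame 1: CGA TCG TTC AAT ATG AAT TAA GTG ATG TAG TAA AAA AAT — ATG at 13, stop TAA at 19 → 9 nt; ATG at 25, stop TAG at 28 → 6 nt.
Frame 2: GAT CGT TCA ATA TGA ATT AAG TGA TGT AGT AAA AAA ATT — no ATG→stop ORF.
Frame 3: ATC GTT CAA TAT GAA TTA AGT GAT GTA GTA AAA AAA — no ATG→stop ORF.
Longest ORF is 9 nt in frame 1 (positions 13–21).

1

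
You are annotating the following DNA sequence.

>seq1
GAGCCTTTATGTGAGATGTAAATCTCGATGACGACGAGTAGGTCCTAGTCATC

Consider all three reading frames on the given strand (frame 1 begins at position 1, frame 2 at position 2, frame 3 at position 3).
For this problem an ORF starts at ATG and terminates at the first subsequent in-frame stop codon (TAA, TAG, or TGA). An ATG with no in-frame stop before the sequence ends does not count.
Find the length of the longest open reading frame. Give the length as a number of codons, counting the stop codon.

Frame 1: GAG CCT TTA TGT GAG ATG TAA ATC TCG ATG ACG ACG AGT AGG TCC TAG TCA — ATG at 16, stop TAA at 19 → 6 nt; ATG at 28, stop TAG at 46 → 21 nt.
Frame 2: AGC CTT TAT GTG AGA TGT AAA TCT CGA TGA CGA CGA GTA GGT CCT AGT CAT — no ATG→stop ORF.
Frame 3: GCC TTT ATG TGA GAT GTA AAT CTC GAT GAC GAC GAG TAG GTC CTA GTC ATC — ATG at 9, stop TGA at 12 → 6 nt.
Longest: frame 1, positions 28–48, 21 nt = 7 codons = 6 aa. → 7 codons.

7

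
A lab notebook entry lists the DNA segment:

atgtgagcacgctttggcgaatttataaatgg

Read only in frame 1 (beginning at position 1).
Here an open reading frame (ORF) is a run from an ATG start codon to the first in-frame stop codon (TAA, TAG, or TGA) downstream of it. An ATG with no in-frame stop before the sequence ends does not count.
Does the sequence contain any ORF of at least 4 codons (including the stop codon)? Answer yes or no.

Frame 1: ATG TGA GCA CGC TTT GGC GAA TTT ATA AAT — ATG at 1, stop TGA at 4 → 6 nt.
Largest ORF found is 2 codons < 4, so no.

no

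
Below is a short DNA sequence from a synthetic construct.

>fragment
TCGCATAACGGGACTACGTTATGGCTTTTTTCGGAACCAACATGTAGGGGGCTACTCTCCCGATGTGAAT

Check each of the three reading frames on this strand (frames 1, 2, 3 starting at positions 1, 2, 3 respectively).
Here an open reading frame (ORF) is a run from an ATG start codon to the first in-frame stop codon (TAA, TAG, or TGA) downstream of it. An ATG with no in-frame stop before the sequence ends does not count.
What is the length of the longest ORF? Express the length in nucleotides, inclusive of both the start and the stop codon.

27

Frame 1: TCG CAT AAC GGG ACT ACG TTA TGG CTT TTT TCG GAA CCA ACA TGT AGG GGG CTA CTC TCC CGA TGT GAA — no ATG→stop ORF.
Frame 2: CGC ATA ACG GGA CTA CGT TAT GGC TTT TTT CGG AAC CAA CAT GTA GGG GGC TAC TCT CCC GAT GTG AAT — no ATG→stop ORF.
Frame 3: GCA TAA CGG GAC TAC GTT ATG GCT TTT TTC GGA ACC AAC ATG TAG GGG GCT ACT CTC CCG ATG TGA — ATG at 21, stop TAG at 45 → 27 nt; ATG at 42, stop TAG at 45 → 6 nt; ATG at 63, stop TGA at 66 → 6 nt.
Longest: frame 3, positions 21–47, 27 nt = 9 codons = 8 aa. → 27 nucleotides.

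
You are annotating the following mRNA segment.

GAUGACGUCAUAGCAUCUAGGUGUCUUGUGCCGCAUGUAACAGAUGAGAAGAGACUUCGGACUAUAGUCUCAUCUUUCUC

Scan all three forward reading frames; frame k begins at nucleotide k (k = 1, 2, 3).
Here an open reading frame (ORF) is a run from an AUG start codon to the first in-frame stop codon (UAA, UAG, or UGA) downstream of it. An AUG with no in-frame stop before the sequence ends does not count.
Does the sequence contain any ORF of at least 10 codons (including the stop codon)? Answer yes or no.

no

Frame 1: GAU GAC GUC AUA GCA UCU AGG UGU CUU GUG CCG CAU GUA ACA GAU GAG AAG AGA CUU CGG ACU AUA GUC UCA UCU UUC — no AUG→stop ORF.
Frame 2: AUG ACG UCA UAG CAU CUA GGU GUC UUG UGC CGC AUG UAA CAG AUG AGA AGA GAC UUC GGA CUA UAG UCU CAU CUU UCU — AUG at 2, stop UAG at 11 → 12 nt; AUG at 35, stop UAA at 38 → 6 nt; AUG at 44, stop UAG at 65 → 24 nt.
Frame 3: UGA CGU CAU AGC AUC UAG GUG UCU UGU GCC GCA UGU AAC AGA UGA GAA GAG ACU UCG GAC UAU AGU CUC AUC UUU CUC — no AUG→stop ORF.
Largest ORF found is 8 codons < 10, so no.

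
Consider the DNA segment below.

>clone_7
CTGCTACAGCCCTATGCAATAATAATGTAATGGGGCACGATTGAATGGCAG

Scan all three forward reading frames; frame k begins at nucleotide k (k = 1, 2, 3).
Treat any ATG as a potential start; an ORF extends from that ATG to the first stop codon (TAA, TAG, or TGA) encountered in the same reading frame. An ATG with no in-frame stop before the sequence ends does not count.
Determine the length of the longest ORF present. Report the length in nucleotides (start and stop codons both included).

Frame 1: CTG CTA CAG CCC TAT GCA ATA ATA ATG TAA TGG GGC ACG ATT GAA TGG CAG — ATG at 25, stop TAA at 28 → 6 nt.
Frame 2: TGC TAC AGC CCT ATG CAA TAA TAA TGT AAT GGG GCA CGA TTG AAT GGC — ATG at 14, stop TAA at 20 → 9 nt.
Frame 3: GCT ACA GCC CTA TGC AAT AAT AAT GTA ATG GGG CAC GAT TGA ATG GCA — ATG at 30, stop TGA at 42 → 15 nt.
Longest: frame 3, positions 30–44, 15 nt = 5 codons = 4 aa. → 15 nucleotides.

15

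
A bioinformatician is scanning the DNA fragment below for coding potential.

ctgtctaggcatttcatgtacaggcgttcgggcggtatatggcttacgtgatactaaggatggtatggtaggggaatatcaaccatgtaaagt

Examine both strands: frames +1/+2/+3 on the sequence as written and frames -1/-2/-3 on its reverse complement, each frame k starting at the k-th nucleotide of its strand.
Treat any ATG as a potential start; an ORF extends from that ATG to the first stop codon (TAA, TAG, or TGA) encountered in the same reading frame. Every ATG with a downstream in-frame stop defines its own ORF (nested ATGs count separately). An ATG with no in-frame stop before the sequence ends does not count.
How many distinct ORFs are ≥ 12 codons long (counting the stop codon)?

Reverse complement (5'→3'): ACTTTACATGGTTGATATTCCCCTACCATACCATCCTTAGTATCACGTAAGCCATATACCGCCCGAACGCCTGTACATGAAATGCCTAGACAG
Frame +1: CTG TCT AGG CAT TTC ATG TAC AGG CGT TCG GGC GGT ATA TGG CTT ACG TGA TAC TAA GGA TGG TAT GGT AGG GGA ATA TCA ACC ATG TAA AGT — ATG at 16, stop TGA at 49 → 36 nt; ATG at 85, stop TAA at 88 → 6 nt.
Frame +2: TGT CTA GGC ATT TCA TGT ACA GGC GTT CGG GCG GTA TAT GGC TTA CGT GAT ACT AAG GAT GGT ATG GTA GGG GAA TAT CAA CCA TGT AAA — no ATG→stop ORF.
Frame +3: GTC TAG GCA TTT CAT GTA CAG GCG TTC GGG CGG TAT ATG GCT TAC GTG ATA CTA AGG ATG GTA TGG TAG GGG AAT ATC AAC CAT GTA AAG — ATG at 39, stop TAG at 69 → 33 nt; ATG at 60, stop TAG at 69 → 12 nt.
Frame -1: ACT TTA CAT GGT TGA TAT TCC CCT ACC ATA CCA TCC TTA GTA TCA CGT AAG CCA TAT ACC GCC CGA ACG CCT GTA CAT GAA ATG CCT AGA CAG — no ATG→stop ORF.
Frame -2: CTT TAC ATG GTT GAT ATT CCC CTA CCA TAC CAT CCT TAG TAT CAC GTA AGC CAT ATA CCG CCC GAA CGC CTG TAC ATG AAA TGC CTA GAC — ATG at 8, stop TAG at 38 → 33 nt.
Frame -3: TTT ACA TGG TTG ATA TTC CCC TAC CAT ACC ATC CTT AGT ATC ACG TAA GCC ATA TAC CGC CCG AAC GCC TGT ACA TGA AAT GCC TAG ACA — no ATG→stop ORF.
ORFs ≥ 12 codons: frame +1 16–51 (12 codons). Count = 1.

1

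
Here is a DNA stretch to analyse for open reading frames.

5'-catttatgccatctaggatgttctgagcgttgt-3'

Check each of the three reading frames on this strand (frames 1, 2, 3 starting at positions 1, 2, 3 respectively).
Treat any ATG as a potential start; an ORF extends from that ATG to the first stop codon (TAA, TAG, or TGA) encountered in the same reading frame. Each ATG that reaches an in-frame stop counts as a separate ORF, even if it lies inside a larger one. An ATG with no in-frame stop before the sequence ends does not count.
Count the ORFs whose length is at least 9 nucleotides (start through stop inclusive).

2

Frame 1: CAT TTA TGC CAT CTA GGA TGT TCT GAG CGT TGT — no ATG→stop ORF.
Frame 2: ATT TAT GCC ATC TAG GAT GTT CTG AGC GTT — no ATG→stop ORF.
Frame 3: TTT ATG CCA TCT AGG ATG TTC TGA GCG TTG — ATG at 6, stop TGA at 24 → 21 nt; ATG at 18, stop TGA at 24 → 9 nt.
ORFs ≥ 9 nucleotides: frame 3 6–26 (21 nucleotides), frame 3 18–26 (9 nucleotides). Count = 2.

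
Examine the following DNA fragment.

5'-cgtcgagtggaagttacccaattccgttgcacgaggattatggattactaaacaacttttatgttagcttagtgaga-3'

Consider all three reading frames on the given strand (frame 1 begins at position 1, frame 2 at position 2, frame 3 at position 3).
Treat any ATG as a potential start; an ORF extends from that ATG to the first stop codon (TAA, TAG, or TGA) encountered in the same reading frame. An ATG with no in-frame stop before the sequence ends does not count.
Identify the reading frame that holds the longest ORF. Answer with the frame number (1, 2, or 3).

Frame 1: CGT CGA GTG GAA GTT ACC CAA TTC CGT TGC ACG AGG ATT ATG GAT TAC TAA ACA ACT TTT ATG TTA GCT TAG TGA — ATG at 40, stop TAA at 49 → 12 nt; ATG at 61, stop TAG at 70 → 12 nt.
Frame 2: GTC GAG TGG AAG TTA CCC AAT TCC GTT GCA CGA GGA TTA TGG ATT ACT AAA CAA CTT TTA TGT TAG CTT AGT GAG — no ATG→stop ORF.
Frame 3: TCG AGT GGA AGT TAC CCA ATT CCG TTG CAC GAG GAT TAT GGA TTA CTA AAC AAC TTT TAT GTT AGC TTA GTG AGA — no ATG→stop ORF.
Longest ORF is 12 nt in frame 1 (positions 40–51).

1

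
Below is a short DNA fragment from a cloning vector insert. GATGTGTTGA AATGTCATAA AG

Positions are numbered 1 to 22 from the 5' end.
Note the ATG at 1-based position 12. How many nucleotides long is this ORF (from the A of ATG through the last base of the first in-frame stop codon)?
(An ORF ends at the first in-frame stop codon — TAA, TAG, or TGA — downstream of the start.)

9

Codons from position 12: ATG (12–14), TCA (15–17), TAA (18–20).
TAA is the first in-frame stop; ORF spans 12–20, 9 nucleotides.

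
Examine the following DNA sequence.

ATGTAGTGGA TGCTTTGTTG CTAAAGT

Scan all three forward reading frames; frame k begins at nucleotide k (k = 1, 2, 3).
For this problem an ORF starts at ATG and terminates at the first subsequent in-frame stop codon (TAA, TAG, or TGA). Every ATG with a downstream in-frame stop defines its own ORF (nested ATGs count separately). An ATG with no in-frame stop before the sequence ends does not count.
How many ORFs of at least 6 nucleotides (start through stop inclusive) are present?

Frame 1: ATG TAG TGG ATG CTT TGT TGC TAA AGT — ATG at 1, stop TAG at 4 → 6 nt; ATG at 10, stop TAA at 22 → 15 nt.
Frame 2: TGT AGT GGA TGC TTT GTT GCT AAA — no ATG→stop ORF.
Frame 3: GTA GTG GAT GCT TTG TTG CTA AAG — no ATG→stop ORF.
ORFs ≥ 6 nucleotides: frame 1 1–6 (6 nucleotides), frame 1 10–24 (15 nucleotides). Count = 2.

2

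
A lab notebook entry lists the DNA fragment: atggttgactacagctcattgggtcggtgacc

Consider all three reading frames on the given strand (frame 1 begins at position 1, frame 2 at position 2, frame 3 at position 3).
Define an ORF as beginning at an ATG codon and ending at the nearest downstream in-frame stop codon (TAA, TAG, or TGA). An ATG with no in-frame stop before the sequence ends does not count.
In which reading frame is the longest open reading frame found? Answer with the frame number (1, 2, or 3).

Frame 1: ATG GTT GAC TAC AGC TCA TTG GGT CGG TGA — ATG at 1, stop TGA at 28 → 30 nt.
Frame 2: TGG TTG ACT ACA GCT CAT TGG GTC GGT GAC — no ATG→stop ORF.
Frame 3: GGT TGA CTA CAG CTC ATT GGG TCG GTG ACC — no ATG→stop ORF.
Longest ORF is 30 nt in frame 1 (positions 1–30).

1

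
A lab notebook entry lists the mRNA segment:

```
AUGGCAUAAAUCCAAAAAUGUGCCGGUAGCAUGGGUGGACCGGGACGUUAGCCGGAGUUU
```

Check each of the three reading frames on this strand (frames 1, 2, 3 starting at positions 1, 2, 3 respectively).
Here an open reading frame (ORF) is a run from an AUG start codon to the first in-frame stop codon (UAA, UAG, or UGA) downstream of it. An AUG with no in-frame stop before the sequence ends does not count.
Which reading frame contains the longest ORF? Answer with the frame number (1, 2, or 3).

Frame 1: AUG GCA UAA AUC CAA AAA UGU GCC GGU AGC AUG GGU GGA CCG GGA CGU UAG CCG GAG UUU — AUG at 1, stop UAA at 7 → 9 nt; AUG at 31, stop UAG at 49 → 21 nt.
Frame 2: UGG CAU AAA UCC AAA AAU GUG CCG GUA GCA UGG GUG GAC CGG GAC GUU AGC CGG AGU — no AUG→stop ORF.
Frame 3: GGC AUA AAU CCA AAA AUG UGC CGG UAG CAU GGG UGG ACC GGG ACG UUA GCC GGA GUU — AUG at 18, stop UAG at 27 → 12 nt.
Longest ORF is 21 nt in frame 1 (positions 31–51).

1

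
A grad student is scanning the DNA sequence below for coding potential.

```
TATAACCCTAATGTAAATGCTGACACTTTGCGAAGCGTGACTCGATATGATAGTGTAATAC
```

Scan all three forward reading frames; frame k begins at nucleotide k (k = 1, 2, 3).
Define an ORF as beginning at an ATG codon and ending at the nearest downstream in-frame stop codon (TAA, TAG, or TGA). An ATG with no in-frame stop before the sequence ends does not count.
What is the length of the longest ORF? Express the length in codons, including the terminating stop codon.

Frame 1: TAT AAC CCT AAT GTA AAT GCT GAC ACT TTG CGA AGC GTG ACT CGA TAT GAT AGT GTA ATA — no ATG→stop ORF.
Frame 2: ATA ACC CTA ATG TAA ATG CTG ACA CTT TGC GAA GCG TGA CTC GAT ATG ATA GTG TAA TAC — ATG at 11, stop TAA at 14 → 6 nt; ATG at 17, stop TGA at 38 → 24 nt; ATG at 47, stop TAA at 56 → 12 nt.
Frame 3: TAA CCC TAA TGT AAA TGC TGA CAC TTT GCG AAG CGT GAC TCG ATA TGA TAG TGT AAT — no ATG→stop ORF.
Longest: frame 2, positions 17–40, 24 nt = 8 codons = 7 aa. → 8 codons.

8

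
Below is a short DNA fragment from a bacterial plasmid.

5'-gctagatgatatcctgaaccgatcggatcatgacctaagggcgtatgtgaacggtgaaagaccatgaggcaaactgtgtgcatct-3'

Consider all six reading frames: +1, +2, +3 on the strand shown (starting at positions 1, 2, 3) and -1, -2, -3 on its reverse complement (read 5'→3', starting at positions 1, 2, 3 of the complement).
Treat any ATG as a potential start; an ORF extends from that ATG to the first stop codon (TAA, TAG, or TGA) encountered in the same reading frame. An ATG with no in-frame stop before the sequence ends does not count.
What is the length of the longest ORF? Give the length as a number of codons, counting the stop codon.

Reverse complement (5'→3'): AGATGCACACAGTTTGCCTCATGGTCTTTCACCGTTCACATACGCCCTTAGGTCATGATCCGATCGGTTCAGGATATCATCTAGC
Frame +1: GCT AGA TGA TAT CCT GAA CCG ATC GGA TCA TGA CCT AAG GGC GTA TGT GAA CGG TGA AAG ACC ATG AGG CAA ACT GTG TGC ATC — no ATG→stop ORF.
Frame +2: CTA GAT GAT ATC CTG AAC CGA TCG GAT CAT GAC CTA AGG GCG TAT GTG AAC GGT GAA AGA CCA TGA GGC AAA CTG TGT GCA TCT — no ATG→stop ORF.
Frame +3: TAG ATG ATA TCC TGA ACC GAT CGG ATC ATG ACC TAA GGG CGT ATG TGA ACG GTG AAA GAC CAT GAG GCA AAC TGT GTG CAT — ATG at 6, stop TGA at 15 → 12 nt; ATG at 30, stop TAA at 36 → 9 nt; ATG at 45, stop TGA at 48 → 6 nt.
Frame -1: AGA TGC ACA CAG TTT GCC TCA TGG TCT TTC ACC GTT CAC ATA CGC CCT TAG GTC ATG ATC CGA TCG GTT CAG GAT ATC ATC TAG — ATG at 55, stop TAG at 82 → 30 nt.
Frame -2: GAT GCA CAC AGT TTG CCT CAT GGT CTT TCA CCG TTC ACA TAC GCC CTT AGG TCA TGA TCC GAT CGG TTC AGG ATA TCA TCT AGC — no ATG→stop ORF.
Frame -3: ATG CAC ACA GTT TGC CTC ATG GTC TTT CAC CGT TCA CAT ACG CCC TTA GGT CAT GAT CCG ATC GGT TCA GGA TAT CAT CTA — no ATG→stop ORF.
Longest: frame -1, positions 55–84, 30 nt = 10 codons = 9 aa. → 10 codons.

10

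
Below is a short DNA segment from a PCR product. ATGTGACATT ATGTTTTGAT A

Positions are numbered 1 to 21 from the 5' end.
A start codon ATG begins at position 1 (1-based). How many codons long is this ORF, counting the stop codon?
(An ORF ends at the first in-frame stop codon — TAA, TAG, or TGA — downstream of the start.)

2

Codons from position 1: ATG (1–3), TGA (4–6).
TGA is the first in-frame stop; that's 2 codons including the stop.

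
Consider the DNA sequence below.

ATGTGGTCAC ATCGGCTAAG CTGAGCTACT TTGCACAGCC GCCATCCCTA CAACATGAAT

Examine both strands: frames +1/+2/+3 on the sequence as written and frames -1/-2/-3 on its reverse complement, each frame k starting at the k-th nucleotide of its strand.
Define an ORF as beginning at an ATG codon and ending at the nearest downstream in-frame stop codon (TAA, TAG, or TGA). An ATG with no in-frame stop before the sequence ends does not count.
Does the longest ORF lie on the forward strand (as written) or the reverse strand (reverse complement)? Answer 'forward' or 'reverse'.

Reverse complement (5'→3'): ATTCATGTTGTAGGGATGGCGGCTGTGCAAAGTAGCTCAGCTTAGCCGATGTGACCACAT
Frame +1: ATG TGG TCA CAT CGG CTA AGC TGA GCT ACT TTG CAC AGC CGC CAT CCC TAC AAC ATG AAT — ATG at 1, stop TGA at 22 → 24 nt.
Frame +2: TGT GGT CAC ATC GGC TAA GCT GAG CTA CTT TGC ACA GCC GCC ATC CCT ACA ACA TGA — no ATG→stop ORF.
Frame +3: GTG GTC ACA TCG GCT AAG CTG AGC TAC TTT GCA CAG CCG CCA TCC CTA CAA CAT GAA — no ATG→stop ORF.
Frame -1: ATT CAT GTT GTA GGG ATG GCG GCT GTG CAA AGT AGC TCA GCT TAG CCG ATG TGA CCA CAT — ATG at 16, stop TAG at 43 → 30 nt; ATG at 49, stop TGA at 52 → 6 nt.
Frame -2: TTC ATG TTG TAG GGA TGG CGG CTG TGC AAA GTA GCT CAG CTT AGC CGA TGT GAC CAC — ATG at 5, stop TAG at 11 → 9 nt.
Frame -3: TCA TGT TGT AGG GAT GGC GGC TGT GCA AAG TAG CTC AGC TTA GCC GAT GTG ACC ACA — no ATG→stop ORF.
Forward-strand max 24 nt; reverse-strand max 30 nt. The reverse strand has the longer ORF.

reverse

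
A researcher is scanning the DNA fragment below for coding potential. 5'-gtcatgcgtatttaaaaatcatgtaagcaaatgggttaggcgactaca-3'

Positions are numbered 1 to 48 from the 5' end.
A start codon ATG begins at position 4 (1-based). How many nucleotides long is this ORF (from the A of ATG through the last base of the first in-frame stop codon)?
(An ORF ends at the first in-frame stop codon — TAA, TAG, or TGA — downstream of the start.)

Codons from position 4: ATG (4–6), CGT (7–9), ATT (10–12), TAA (13–15).
TAA is the first in-frame stop; ORF spans 4–15, 12 nucleotides.

12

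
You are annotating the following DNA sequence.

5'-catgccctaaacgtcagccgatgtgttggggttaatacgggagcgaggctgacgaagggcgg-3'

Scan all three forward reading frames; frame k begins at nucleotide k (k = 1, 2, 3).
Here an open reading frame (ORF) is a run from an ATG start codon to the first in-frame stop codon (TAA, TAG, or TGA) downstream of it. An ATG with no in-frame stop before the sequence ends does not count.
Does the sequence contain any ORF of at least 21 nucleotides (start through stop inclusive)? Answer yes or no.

Frame 1: CAT GCC CTA AAC GTC AGC CGA TGT GTT GGG GTT AAT ACG GGA GCG AGG CTG ACG AAG GGC — no ATG→stop ORF.
Frame 2: ATG CCC TAA ACG TCA GCC GAT GTG TTG GGG TTA ATA CGG GAG CGA GGC TGA CGA AGG GCG — ATG at 2, stop TAA at 8 → 9 nt.
Frame 3: TGC CCT AAA CGT CAG CCG ATG TGT TGG GGT TAA TAC GGG AGC GAG GCT GAC GAA GGG CGG — ATG at 21, stop TAA at 33 → 15 nt.
Largest ORF found is 15 nucleotides < 21, so no.

no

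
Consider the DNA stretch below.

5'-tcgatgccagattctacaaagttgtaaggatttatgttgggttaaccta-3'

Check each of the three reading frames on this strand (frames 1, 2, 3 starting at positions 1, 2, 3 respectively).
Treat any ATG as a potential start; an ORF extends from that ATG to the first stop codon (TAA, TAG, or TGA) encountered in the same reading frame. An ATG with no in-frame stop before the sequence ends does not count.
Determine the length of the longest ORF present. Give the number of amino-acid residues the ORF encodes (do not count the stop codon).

Frame 1: TCG ATG CCA GAT TCT ACA AAG TTG TAA GGA TTT ATG TTG GGT TAA CCT — ATG at 4, stop TAA at 25 → 24 nt; ATG at 34, stop TAA at 43 → 12 nt.
Frame 2: CGA TGC CAG ATT CTA CAA AGT TGT AAG GAT TTA TGT TGG GTT AAC CTA — no ATG→stop ORF.
Frame 3: GAT GCC AGA TTC TAC AAA GTT GTA AGG ATT TAT GTT GGG TTA ACC — no ATG→stop ORF.
Longest: frame 1, positions 4–27, 24 nt = 8 codons = 7 aa. → 7 amino acids.

7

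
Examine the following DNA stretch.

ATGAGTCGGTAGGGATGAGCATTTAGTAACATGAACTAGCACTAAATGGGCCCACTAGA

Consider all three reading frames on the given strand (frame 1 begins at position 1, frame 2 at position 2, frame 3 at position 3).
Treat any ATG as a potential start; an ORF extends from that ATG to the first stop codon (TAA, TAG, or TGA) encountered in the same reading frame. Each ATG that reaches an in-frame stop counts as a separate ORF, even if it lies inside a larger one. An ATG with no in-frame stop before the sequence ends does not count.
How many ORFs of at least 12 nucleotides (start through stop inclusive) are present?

Frame 1: ATG AGT CGG TAG GGA TGA GCA TTT AGT AAC ATG AAC TAG CAC TAA ATG GGC CCA CTA — ATG at 1, stop TAG at 10 → 12 nt; ATG at 31, stop TAG at 37 → 9 nt.
Frame 2: TGA GTC GGT AGG GAT GAG CAT TTA GTA ACA TGA ACT AGC ACT AAA TGG GCC CAC TAG — no ATG→stop ORF.
Frame 3: GAG TCG GTA GGG ATG AGC ATT TAG TAA CAT GAA CTA GCA CTA AAT GGG CCC ACT AGA — ATG at 15, stop TAG at 24 → 12 nt.
ORFs ≥ 12 nucleotides: frame 1 1–12 (12 nucleotides), frame 3 15–26 (12 nucleotides). Count = 2.

2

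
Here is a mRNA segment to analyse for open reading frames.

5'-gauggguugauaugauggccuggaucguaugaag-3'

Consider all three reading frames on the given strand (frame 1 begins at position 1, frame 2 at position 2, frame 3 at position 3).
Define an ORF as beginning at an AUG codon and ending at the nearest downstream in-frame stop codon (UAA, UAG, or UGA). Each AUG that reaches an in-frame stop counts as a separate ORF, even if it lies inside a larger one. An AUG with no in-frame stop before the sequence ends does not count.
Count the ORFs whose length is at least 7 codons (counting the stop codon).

Frame 1: GAU GGG UUG AUA UGA UGG CCU GGA UCG UAU GAA — no AUG→stop ORF.
Frame 2: AUG GGU UGA UAU GAU GGC CUG GAU CGU AUG AAG — AUG at 2, stop UGA at 8 → 9 nt.
Frame 3: UGG GUU GAU AUG AUG GCC UGG AUC GUA UGA — AUG at 12, stop UGA at 30 → 21 nt; AUG at 15, stop UGA at 30 → 18 nt.
ORFs ≥ 7 codons: frame 3 12–32 (7 codons). Count = 1.

1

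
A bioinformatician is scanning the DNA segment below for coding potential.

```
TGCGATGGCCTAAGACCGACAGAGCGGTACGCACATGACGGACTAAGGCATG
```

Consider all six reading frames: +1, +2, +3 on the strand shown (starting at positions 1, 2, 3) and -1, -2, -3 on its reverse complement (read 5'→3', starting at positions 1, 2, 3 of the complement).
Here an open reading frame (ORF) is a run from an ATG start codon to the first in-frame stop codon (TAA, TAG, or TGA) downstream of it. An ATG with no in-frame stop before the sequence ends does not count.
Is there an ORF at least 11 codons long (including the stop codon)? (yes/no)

Reverse complement (5'→3'): CATGCCTTAGTCCGTCATGTGCGTACCGCTCTGTCGGTCTTAGGCCATCGCA
Frame +1: TGC GAT GGC CTA AGA CCG ACA GAG CGG TAC GCA CAT GAC GGA CTA AGG CAT — no ATG→stop ORF.
Frame +2: GCG ATG GCC TAA GAC CGA CAG AGC GGT ACG CAC ATG ACG GAC TAA GGC ATG — ATG at 5, stop TAA at 11 → 9 nt; ATG at 35, stop TAA at 44 → 12 nt.
Frame +3: CGA TGG CCT AAG ACC GAC AGA GCG GTA CGC ACA TGA CGG ACT AAG GCA — no ATG→stop ORF.
Frame -1: CAT GCC TTA GTC CGT CAT GTG CGT ACC GCT CTG TCG GTC TTA GGC CAT CGC — no ATG→stop ORF.
Frame -2: ATG CCT TAG TCC GTC ATG TGC GTA CCG CTC TGT CGG TCT TAG GCC ATC GCA — ATG at 2, stop TAG at 8 → 9 nt; ATG at 17, stop TAG at 41 → 27 nt.
Frame -3: TGC CTT AGT CCG TCA TGT GCG TAC CGC TCT GTC GGT CTT AGG CCA TCG — no ATG→stop ORF.
Largest ORF found is 9 codons < 11, so no.

no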